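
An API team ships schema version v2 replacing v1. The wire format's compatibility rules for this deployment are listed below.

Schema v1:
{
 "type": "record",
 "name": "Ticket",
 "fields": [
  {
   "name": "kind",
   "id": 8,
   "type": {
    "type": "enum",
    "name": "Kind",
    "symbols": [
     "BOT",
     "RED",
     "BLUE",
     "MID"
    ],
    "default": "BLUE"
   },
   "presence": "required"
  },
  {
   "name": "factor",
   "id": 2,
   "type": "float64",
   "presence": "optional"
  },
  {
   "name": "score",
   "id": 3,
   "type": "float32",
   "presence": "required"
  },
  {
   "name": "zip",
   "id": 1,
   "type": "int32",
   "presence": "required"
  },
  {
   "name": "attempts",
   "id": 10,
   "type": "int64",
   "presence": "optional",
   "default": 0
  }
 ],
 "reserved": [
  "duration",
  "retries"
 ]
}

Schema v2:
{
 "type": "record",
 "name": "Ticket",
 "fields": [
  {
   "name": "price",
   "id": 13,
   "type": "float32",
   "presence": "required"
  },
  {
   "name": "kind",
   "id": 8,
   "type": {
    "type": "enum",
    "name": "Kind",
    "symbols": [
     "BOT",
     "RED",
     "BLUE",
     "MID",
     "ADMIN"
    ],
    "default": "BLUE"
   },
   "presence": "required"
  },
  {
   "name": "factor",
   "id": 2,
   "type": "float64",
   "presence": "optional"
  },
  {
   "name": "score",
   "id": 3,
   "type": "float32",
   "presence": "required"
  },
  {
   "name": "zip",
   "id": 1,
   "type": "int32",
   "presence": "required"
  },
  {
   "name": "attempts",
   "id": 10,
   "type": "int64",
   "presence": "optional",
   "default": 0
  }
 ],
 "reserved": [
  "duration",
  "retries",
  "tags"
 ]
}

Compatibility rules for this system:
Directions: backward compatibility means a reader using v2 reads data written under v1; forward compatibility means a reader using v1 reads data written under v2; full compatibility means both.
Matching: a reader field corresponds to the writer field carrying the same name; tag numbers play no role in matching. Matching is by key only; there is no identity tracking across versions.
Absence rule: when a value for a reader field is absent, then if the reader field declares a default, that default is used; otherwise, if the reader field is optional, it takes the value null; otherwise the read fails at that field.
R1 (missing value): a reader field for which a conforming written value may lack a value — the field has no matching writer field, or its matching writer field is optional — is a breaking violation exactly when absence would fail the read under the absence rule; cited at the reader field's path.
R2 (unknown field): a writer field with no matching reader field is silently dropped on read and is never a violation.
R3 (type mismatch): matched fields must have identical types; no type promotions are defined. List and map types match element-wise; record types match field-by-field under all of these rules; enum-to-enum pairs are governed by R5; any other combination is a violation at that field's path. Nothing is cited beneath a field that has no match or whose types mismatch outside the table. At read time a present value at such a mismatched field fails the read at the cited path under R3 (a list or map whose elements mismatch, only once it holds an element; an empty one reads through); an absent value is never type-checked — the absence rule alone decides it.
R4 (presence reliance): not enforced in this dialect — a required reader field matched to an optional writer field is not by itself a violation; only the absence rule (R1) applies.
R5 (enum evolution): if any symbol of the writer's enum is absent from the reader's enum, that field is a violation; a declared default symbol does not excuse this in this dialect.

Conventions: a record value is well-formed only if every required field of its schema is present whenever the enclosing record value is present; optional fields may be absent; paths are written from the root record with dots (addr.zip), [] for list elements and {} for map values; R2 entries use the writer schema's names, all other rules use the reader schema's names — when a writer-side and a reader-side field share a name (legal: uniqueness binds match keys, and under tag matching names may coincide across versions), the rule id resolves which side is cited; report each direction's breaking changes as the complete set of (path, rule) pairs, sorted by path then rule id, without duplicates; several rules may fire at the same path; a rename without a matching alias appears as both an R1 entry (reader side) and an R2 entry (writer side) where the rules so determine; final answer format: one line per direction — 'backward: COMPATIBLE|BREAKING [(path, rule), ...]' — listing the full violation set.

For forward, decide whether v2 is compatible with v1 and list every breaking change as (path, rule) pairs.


forward: BREAKING [(kind, R5)]

in Ticket below, arrows point writer -> reader
forward analysis of Ticket with v1 as reader and v2 as writer:
  kind: Kind -> Kind, writer required; from kind
  factor: float64 -> float64, writer optional; from factor
  score: float32 -> float32, writer required; from score
  zip: int32 -> int32, writer required; from zip
  attempts: int64 -> int64, writer optional; from attempts
  leftover writer field: price
  breaking: (kind, R5)
  => 1 violation(s): forward is BREAKING for Ticket
the other Ticket changes do not affect what is asked:
  added field price to record Ticket: required float32, tag 13 (in v2 it sits immediately before kind) -> fires only in the backward direction of Ticket, which is not asked here


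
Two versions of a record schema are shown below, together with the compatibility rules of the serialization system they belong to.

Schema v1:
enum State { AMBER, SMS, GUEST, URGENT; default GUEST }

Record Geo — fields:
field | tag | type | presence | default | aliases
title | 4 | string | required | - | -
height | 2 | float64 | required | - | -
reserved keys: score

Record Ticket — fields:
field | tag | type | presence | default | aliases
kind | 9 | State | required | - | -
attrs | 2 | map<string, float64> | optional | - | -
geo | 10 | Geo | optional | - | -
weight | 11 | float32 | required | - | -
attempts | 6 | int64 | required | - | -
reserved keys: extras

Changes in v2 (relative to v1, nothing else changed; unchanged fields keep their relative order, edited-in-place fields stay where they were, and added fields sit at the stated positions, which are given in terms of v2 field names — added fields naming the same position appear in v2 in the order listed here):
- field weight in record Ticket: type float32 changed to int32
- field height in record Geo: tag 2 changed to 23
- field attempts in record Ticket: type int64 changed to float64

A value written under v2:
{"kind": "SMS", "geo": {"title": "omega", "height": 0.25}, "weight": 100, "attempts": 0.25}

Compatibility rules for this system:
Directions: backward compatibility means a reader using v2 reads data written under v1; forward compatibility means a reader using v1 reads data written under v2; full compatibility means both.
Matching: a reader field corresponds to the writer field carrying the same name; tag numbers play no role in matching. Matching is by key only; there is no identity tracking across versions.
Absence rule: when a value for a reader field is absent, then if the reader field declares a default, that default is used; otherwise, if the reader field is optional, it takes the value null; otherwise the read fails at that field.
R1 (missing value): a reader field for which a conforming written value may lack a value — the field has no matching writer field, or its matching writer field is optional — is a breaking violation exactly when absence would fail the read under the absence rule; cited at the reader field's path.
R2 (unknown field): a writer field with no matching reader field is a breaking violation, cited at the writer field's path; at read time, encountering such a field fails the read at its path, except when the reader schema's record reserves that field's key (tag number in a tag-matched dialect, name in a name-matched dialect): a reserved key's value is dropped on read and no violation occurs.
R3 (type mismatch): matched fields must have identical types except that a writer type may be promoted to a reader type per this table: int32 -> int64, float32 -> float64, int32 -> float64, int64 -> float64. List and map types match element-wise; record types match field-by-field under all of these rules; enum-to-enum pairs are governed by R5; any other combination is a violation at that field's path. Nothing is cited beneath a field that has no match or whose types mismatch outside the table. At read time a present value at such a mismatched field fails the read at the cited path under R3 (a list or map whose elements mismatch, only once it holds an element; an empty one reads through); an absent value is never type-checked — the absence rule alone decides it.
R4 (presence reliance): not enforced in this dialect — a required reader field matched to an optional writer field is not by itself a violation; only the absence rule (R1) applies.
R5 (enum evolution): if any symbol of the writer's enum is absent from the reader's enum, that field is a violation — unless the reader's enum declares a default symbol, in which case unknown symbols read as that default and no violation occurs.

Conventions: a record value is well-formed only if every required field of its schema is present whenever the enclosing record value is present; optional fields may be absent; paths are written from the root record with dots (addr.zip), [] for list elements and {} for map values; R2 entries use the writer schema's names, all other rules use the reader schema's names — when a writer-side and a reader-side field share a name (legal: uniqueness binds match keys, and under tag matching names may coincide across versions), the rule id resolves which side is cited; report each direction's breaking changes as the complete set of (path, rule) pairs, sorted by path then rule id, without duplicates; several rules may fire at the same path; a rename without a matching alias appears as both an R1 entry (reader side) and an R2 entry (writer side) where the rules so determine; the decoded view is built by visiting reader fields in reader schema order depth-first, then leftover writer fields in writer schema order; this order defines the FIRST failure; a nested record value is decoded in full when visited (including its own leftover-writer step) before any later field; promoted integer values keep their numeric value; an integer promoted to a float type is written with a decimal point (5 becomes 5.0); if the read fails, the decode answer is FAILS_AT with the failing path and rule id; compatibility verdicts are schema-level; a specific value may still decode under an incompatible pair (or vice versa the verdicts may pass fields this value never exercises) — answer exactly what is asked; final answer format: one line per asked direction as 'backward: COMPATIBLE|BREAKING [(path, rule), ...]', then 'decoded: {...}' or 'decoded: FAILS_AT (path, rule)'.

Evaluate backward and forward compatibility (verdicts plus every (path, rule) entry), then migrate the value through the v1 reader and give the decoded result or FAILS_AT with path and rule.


backward: BREAKING [(weight, R3)]; forward: BREAKING [(attempts, R3), (weight, R3)]; decoded: FAILS_AT (weight, R3)

the writer's type comes first in each Ticket pair
backward pass over Ticket, reader schema v2, writer schema v1:
  writer required, State -> State: reader kind maps from writer kind
  writer optional, map<string, float64> -> map<string, float64>: reader attrs maps from writer attrs
  writer optional, Geo -> Geo: reader geo maps from writer geo
  writer required, float32 -> int32: reader weight maps from writer weight
  writer required, int64 -> float64: reader attempts maps from writer attempts
  writer required, string -> string: reader geo.title maps from writer geo.title
  writer required, float64 -> float64: reader geo.height maps from writer geo.height
  rule R3 violated at weight
  => backward: BREAKING (1)
forward pass over Ticket, reader schema v1, writer schema v2:
  writer required, State -> State: reader kind maps from writer kind
  writer optional, map<string, float64> -> map<string, float64>: reader attrs maps from writer attrs
  writer optional, Geo -> Geo: reader geo maps from writer geo
  writer required, int32 -> float32: reader weight maps from writer weight
  writer required, float64 -> int64: reader attempts maps from writer attempts
  writer required, string -> string: reader geo.title maps from writer geo.title
  writer required, float64 -> float64: reader geo.height maps from writer geo.height
  rule R3 violated at attempts
  rule R3 violated at weight
  => forward: BREAKING (2)
migrating the Ticket value to v1:
  kind := "SMS"
  attrs := null (not supplied -> null)
  geo.title := "omega"
  geo.height := 0.25
  read fails at weight under R3
  => FAILS_AT (weight, R3)


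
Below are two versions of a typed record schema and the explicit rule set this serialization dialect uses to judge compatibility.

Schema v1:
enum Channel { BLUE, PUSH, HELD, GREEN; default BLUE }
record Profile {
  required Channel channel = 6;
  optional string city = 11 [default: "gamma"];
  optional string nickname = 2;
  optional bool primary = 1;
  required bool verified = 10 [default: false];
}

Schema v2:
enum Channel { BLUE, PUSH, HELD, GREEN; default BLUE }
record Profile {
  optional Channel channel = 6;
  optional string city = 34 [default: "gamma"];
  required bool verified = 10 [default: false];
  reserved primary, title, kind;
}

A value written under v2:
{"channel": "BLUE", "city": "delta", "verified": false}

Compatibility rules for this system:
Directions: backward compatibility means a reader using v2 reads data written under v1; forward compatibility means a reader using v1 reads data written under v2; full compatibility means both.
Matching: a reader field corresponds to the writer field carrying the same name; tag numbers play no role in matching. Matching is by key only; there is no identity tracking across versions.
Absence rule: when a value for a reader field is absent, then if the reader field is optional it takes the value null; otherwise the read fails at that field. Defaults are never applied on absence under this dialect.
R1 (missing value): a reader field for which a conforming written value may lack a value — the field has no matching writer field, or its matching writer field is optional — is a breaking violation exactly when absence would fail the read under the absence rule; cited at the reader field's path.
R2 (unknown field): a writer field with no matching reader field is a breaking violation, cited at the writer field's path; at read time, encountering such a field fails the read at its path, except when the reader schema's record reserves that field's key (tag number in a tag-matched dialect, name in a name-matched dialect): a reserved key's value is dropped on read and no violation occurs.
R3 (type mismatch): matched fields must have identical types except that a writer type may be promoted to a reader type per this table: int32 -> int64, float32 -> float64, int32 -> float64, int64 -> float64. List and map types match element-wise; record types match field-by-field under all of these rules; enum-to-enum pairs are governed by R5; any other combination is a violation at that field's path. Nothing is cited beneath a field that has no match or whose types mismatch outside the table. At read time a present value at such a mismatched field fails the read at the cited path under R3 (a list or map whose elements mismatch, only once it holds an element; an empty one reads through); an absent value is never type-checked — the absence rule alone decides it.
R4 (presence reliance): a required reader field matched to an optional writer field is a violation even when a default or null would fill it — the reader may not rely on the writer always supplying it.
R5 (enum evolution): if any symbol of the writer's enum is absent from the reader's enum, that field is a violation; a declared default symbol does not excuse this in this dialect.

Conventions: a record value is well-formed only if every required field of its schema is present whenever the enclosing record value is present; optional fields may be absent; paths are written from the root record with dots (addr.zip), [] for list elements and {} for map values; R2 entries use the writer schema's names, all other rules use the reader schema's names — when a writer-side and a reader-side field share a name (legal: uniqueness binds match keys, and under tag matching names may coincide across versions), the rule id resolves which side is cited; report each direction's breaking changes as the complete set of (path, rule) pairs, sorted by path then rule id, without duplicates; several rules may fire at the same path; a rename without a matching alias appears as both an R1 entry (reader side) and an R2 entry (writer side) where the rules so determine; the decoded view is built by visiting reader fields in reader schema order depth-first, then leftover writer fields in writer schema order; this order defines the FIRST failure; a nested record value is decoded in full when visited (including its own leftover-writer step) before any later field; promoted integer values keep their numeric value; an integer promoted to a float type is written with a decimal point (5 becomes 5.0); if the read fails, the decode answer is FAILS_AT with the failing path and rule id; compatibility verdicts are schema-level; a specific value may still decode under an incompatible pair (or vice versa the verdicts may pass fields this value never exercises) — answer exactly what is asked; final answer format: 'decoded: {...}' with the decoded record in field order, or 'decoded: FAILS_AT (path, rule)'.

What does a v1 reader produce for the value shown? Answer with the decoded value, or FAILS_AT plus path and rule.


in Profile below, arrows point writer -> reader
migrating the Profile value to v1:
  channel := "BLUE"
  city := "delta"
  nickname := null (absent, optional -> null)
  primary := null (absent, optional -> null)
  verified := false
  => decoded: {"channel": "BLUE", "city": "delta", "nickname": null, "primary": null, "verified": false}
the other Profile changes do not affect what is asked:
  field channel in record Profile: required changed to optional -> schema-level compatibility only; this Profile value's decode is unchanged
  removed field nickname from record Profile -> schema-level compatibility only; this Profile value's decode is unchanged
  field city in record Profile: tag 11 changed to 34 -> triggers nothing under the printed rules; the Profile answer is the same either way
  removed field primary from record Profile (its key "primary" joins the reserved list) -> triggers nothing under the printed rules; the Profile answer is the same either way

decoded: {"channel": "BLUE", "city": "delta", "nickname": null, "primary": null, "verified": false}


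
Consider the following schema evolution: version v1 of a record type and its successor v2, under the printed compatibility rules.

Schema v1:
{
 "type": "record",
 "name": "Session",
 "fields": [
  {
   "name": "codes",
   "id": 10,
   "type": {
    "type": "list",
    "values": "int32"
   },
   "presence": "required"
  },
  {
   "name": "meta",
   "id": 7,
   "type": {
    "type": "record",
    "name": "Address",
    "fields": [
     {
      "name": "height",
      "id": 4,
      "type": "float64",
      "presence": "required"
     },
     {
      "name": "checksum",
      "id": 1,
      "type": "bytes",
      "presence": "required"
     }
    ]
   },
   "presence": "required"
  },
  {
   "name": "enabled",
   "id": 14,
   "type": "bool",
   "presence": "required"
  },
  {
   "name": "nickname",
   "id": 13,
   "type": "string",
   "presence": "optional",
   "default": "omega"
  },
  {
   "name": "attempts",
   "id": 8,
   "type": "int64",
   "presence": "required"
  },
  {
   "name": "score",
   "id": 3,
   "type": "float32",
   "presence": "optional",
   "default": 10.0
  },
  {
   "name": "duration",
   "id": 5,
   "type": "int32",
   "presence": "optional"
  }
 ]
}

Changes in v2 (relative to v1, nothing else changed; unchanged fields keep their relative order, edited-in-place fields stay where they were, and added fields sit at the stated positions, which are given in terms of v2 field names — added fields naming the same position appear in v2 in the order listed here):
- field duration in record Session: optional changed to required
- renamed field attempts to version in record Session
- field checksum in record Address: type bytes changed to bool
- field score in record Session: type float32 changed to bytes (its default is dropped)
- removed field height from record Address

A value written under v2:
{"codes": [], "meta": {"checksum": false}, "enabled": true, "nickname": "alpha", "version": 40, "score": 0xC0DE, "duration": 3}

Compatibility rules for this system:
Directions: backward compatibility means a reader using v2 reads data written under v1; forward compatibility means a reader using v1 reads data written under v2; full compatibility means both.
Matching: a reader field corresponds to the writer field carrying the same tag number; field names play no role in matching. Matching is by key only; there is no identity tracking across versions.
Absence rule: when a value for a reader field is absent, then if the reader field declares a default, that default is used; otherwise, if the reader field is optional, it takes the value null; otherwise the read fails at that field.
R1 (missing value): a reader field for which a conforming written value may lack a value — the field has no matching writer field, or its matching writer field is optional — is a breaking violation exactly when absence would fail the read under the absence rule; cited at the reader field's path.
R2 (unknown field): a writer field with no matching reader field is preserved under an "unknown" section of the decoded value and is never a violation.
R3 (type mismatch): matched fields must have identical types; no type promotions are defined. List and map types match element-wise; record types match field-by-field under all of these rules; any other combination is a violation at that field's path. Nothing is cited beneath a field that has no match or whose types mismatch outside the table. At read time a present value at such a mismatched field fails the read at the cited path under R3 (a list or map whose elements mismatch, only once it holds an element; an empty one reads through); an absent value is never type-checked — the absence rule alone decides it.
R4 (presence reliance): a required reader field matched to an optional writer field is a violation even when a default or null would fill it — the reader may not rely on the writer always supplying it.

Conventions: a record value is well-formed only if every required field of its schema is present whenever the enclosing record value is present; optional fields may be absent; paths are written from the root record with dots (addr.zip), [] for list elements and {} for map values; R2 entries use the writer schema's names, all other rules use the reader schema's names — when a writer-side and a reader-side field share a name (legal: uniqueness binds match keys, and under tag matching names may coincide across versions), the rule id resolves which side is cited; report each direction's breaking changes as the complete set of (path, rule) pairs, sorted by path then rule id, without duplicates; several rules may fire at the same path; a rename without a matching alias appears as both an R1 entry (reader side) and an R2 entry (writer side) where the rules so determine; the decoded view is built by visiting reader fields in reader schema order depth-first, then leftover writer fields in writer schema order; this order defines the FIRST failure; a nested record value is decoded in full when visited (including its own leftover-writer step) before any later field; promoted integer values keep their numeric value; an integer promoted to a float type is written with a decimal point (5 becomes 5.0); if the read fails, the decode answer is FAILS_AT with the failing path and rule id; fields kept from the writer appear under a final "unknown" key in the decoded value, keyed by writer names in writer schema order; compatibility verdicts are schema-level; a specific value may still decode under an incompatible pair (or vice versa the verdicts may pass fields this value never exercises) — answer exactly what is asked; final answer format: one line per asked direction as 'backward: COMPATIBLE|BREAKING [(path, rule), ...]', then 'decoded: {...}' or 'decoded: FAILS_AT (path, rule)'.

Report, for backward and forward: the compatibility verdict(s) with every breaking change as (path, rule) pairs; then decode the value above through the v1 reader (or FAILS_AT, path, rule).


each type pair in Session: writer, then reader
backward pass over Session, reader schema v2, writer schema v1:
  codes: list<int32> -> list<int32>, writer required; from codes
  meta: Address -> Address, writer required; from meta
  enabled: bool -> bool, writer required; from enabled
  nickname: string -> string, writer optional; from nickname
  version: int64 -> int64, writer required; from attempts
  score: float32 -> bytes, writer optional; from score
  duration: int32 -> int32, writer optional; from duration
  meta.checksum: bytes -> bool, writer required; from meta.checksum
  writer meta.height: unknown to reader
  breaking: (duration, R1)
  breaking: (duration, R4)
  breaking: (meta.checksum, R3)
  breaking: (score, R3)
  => backward verdict for Session: BREAKING, 4 violation(s)
forward pass over Session, reader schema v1, writer schema v2:
  codes: list<int32> -> list<int32>, writer required; from codes
  meta: Address -> Address, writer required; from meta
  enabled: bool -> bool, writer required; from enabled
  nickname: string -> string, writer optional; from nickname
  attempts: int64 -> int64, writer required; from version
  score: bytes -> float32, writer optional; from score
  duration: int32 -> int32, writer required; from duration
  meta.height: no writer match
  meta.checksum: bool -> bytes, writer required; from meta.checksum
  breaking: (meta.checksum, R3)
  breaking: (meta.height, R1)
  breaking: (score, R3)
  => forward verdict for Session: BREAKING, 3 violation(s)
decoding the Session value with the v1 reader:
  codes := []
  read fails at meta.height under R1 (no fill)
  => FAILS_AT (meta.height, R1)

backward: BREAKING [(duration, R1), (duration, R4), (meta.checksum, R3), (score, R3)]; forward: BREAKING [(meta.checksum, R3), (meta.height, R1), (score, R3)]; decoded: FAILS_AT (meta.height, R1)


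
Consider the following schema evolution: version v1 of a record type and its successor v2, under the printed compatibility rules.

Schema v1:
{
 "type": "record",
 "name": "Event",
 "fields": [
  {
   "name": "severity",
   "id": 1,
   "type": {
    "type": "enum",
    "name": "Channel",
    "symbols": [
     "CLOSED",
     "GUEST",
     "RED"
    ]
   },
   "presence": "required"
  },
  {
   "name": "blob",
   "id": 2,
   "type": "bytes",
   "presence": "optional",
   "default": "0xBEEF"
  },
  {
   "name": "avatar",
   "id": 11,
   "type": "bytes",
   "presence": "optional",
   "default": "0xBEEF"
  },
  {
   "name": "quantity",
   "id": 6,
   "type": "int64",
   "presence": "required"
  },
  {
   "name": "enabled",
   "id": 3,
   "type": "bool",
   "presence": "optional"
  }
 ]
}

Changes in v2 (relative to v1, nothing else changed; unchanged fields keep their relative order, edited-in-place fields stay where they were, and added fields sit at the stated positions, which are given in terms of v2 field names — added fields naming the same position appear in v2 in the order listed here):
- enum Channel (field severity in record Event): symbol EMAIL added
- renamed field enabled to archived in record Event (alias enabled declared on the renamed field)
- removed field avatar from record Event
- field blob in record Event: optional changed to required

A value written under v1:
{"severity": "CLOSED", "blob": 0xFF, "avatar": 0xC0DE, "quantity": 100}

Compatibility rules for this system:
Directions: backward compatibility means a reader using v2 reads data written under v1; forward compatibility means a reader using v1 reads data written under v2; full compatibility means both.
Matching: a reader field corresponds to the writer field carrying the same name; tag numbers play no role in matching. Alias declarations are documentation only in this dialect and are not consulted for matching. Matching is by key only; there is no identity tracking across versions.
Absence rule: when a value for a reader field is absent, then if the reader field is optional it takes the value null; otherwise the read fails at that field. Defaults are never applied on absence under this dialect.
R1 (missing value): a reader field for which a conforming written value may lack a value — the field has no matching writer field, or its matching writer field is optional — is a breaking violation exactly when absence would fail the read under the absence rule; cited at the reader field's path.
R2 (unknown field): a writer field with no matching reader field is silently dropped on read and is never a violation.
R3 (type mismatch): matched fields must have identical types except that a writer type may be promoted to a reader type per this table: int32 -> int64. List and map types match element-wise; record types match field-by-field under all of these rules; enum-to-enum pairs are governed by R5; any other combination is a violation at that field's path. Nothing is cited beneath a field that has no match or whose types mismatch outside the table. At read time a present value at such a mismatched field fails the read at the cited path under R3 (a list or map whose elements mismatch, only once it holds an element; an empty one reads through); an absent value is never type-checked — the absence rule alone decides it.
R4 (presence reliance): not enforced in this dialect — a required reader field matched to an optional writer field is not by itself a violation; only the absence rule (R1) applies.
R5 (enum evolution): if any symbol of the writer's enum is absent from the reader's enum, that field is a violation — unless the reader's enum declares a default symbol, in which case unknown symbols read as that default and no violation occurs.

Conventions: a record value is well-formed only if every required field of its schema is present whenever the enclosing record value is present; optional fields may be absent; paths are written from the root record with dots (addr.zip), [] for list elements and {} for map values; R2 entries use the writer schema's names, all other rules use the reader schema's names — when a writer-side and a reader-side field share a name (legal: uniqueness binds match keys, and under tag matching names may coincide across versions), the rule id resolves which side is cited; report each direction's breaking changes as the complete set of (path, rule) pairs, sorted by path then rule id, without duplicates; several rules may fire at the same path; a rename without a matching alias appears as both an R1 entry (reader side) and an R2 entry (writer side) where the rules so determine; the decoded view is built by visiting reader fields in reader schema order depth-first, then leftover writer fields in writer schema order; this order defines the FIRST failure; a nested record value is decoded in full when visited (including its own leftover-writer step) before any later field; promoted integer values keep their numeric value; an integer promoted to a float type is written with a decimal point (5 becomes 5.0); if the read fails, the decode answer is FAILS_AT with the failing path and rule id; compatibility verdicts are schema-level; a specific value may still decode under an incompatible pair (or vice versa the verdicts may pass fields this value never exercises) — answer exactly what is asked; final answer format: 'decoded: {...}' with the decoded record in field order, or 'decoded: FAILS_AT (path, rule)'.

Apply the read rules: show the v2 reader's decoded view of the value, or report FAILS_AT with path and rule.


the writer's type comes first in each Event pair
decode walk for Event under reader schema v2:
  severity := "CLOSED"
  blob := 0xFF
  quantity := 100
  archived := null (absent, optional -> null)
  writer avatar: unknown -> dropped
  => decoded: {"severity": "CLOSED", "blob": 0xFF, "quantity": 100, "archived": null}
diffs on Event not affecting the asked answer:
  enum Channel (field severity in record Event): symbol EMAIL added -> changes Event's schema-level verdicts only — the decode of this value is the same
  field blob in record Event: optional changed to required -> changes Event's schema-level verdicts only — the decode of this value is the same

decoded: {"severity": "CLOSED", "blob": 0xFF, "quantity": 100, "archived": null}


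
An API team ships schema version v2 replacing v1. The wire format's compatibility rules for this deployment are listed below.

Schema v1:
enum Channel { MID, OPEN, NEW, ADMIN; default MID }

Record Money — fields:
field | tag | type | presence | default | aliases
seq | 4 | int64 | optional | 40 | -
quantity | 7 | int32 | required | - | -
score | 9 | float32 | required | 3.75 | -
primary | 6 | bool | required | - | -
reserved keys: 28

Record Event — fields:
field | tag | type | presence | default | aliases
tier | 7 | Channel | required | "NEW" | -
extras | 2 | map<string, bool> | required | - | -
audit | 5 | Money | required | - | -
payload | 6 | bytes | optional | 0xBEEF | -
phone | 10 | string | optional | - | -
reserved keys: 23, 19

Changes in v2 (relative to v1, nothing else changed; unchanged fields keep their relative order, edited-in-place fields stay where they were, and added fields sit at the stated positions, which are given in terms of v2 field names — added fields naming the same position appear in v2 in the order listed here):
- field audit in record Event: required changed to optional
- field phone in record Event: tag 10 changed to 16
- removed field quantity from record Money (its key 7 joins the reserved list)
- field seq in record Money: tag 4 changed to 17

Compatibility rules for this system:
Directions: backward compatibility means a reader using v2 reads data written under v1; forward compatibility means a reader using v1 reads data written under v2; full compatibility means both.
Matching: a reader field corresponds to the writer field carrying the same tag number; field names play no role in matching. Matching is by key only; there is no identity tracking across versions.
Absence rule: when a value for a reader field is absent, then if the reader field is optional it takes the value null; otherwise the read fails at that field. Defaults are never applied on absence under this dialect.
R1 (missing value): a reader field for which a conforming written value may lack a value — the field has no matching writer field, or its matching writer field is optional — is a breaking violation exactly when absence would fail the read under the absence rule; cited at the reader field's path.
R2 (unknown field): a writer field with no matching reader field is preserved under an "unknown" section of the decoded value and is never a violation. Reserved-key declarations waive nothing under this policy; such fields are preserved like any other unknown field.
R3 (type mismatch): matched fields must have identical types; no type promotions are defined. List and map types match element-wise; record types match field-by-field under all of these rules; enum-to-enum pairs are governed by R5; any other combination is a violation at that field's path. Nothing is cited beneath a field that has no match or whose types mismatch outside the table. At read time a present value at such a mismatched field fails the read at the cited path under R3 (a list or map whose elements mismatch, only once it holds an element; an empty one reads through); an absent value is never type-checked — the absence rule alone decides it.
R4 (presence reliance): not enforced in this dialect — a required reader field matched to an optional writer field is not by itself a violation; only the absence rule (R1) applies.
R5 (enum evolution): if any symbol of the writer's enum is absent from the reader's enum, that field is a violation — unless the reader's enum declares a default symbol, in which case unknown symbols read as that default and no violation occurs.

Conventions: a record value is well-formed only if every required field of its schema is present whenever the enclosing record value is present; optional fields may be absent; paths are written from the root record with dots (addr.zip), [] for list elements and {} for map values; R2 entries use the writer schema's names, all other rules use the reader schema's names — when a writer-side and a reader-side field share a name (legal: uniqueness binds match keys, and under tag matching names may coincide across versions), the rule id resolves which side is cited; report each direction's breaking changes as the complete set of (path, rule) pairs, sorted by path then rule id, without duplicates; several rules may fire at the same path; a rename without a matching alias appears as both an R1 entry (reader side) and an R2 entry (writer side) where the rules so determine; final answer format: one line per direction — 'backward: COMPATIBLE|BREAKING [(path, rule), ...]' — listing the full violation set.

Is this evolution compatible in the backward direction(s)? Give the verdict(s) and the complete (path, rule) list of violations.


backward: COMPATIBLE []

each type pair in Event: writer, then reader
checking backward for Event: reader v2 against writer v1:
  tier: paired with writer tier (Channel -> Channel; writer required)
  extras: paired with writer extras (map<string, bool> -> map<string, bool>; writer required)
  audit: paired with writer audit (Money -> Money; writer required)
  payload: paired with writer payload (bytes -> bytes; writer optional)
  no writer field matches reader phone
  writer phone: unknown to reader
  no writer field matches reader audit.seq
  audit.score: paired with writer audit.score (float32 -> float32; writer required)
  audit.primary: paired with writer audit.primary (bool -> bool; writer required)
  writer audit.seq: unknown to reader
  writer audit.quantity: unknown to reader
  => backward verdict for Event: COMPATIBLE, no violations
the rest of the Event diff is inert for this question:
  field audit in record Event: required changed to optional -> affects forward compatibility only, which is not asked
  field phone in record Event: tag 10 changed to 16 -> fires no rule on Event, leaving the asked answer as it is
  removed field quantity from record Money (its key 7 joins the reserved list) -> affects forward compatibility only, which is not asked
  field seq in record Money: tag 4 changed to 17 -> fires no rule on Event, leaving the asked answer as it is


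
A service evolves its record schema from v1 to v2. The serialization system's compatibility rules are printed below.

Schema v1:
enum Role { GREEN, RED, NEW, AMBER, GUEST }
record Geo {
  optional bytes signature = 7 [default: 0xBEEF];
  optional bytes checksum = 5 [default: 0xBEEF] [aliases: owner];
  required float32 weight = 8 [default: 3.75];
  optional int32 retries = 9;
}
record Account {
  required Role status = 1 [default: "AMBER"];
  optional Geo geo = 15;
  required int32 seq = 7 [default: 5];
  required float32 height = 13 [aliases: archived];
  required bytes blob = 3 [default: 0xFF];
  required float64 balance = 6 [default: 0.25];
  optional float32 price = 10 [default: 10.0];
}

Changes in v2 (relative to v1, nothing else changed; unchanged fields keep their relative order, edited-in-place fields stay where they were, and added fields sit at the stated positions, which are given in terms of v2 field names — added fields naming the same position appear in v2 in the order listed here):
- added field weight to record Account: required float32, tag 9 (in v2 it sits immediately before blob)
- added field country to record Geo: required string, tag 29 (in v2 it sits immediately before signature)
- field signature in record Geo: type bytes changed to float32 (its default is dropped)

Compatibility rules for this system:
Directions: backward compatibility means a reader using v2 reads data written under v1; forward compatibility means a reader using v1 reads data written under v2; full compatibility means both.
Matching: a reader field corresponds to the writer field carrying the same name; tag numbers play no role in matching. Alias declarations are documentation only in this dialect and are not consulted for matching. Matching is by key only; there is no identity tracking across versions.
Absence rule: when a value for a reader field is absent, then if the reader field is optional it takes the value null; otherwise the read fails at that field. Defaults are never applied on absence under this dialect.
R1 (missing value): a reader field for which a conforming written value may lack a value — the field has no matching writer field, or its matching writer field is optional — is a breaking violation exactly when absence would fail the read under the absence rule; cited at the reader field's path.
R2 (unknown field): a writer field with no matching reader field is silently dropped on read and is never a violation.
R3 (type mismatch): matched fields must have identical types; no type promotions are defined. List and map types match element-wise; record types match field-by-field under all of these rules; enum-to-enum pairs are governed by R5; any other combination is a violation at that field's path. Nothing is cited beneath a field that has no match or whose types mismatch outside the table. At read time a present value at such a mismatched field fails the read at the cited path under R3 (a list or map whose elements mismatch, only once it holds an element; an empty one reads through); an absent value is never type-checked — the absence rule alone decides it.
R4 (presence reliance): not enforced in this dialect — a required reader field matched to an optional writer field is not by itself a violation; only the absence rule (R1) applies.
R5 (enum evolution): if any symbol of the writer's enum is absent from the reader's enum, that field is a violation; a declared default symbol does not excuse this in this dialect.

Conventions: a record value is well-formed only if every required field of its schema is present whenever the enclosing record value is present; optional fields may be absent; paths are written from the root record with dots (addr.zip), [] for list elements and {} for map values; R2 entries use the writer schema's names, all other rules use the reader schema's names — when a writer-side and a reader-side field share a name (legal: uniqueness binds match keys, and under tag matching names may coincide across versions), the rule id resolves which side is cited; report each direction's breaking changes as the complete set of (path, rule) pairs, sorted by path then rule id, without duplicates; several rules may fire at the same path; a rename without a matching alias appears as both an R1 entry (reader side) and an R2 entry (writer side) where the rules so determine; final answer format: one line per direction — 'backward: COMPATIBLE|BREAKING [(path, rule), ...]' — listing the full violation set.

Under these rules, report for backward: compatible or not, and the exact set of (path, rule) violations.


the writer's type comes first in each Account pair
backward on Account — v2 reading data written by v1:
  status <- status (Role -> Role, writer required)
  geo <- geo (Geo -> Geo, writer optional)
  seq <- seq (int32 -> int32, writer required)
  height <- height (float32 -> float32, writer required)
  no writer field matches reader weight
  blob <- blob (bytes -> bytes, writer required)
  balance <- balance (float64 -> float64, writer required)
  price <- price (float32 -> float32, writer optional)
  no writer field matches reader geo.country
  geo.signature <- geo.signature (bytes -> float32, writer optional)
  geo.checksum <- geo.checksum (bytes -> bytes, writer optional)
  geo.weight <- geo.weight (float32 -> float32, writer required)
  geo.retries <- geo.retries (int32 -> int32, writer optional)
  breaking: (geo.country, R1)
  breaking: (geo.signature, R3)
  breaking: (weight, R1)
  => backward verdict for Account: BREAKING, 3 violation(s)

backward: BREAKING [(geo.country, R1), (geo.signature, R3), (weight, R1)]
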